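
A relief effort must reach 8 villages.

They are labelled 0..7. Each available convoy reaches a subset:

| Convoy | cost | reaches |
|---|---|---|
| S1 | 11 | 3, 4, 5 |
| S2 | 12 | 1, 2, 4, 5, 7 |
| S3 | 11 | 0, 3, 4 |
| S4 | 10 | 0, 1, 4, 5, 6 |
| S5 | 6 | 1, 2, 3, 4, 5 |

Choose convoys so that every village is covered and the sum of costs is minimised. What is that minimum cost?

S2, S4, S5 together cover every village (S2 ∪ S4 ∪ S5 = {0, 1, 2, 3, 4, 5, 6, 7}); total cost 12 + 10 + 6 = 28.
No covering selection has total cost below 28.

28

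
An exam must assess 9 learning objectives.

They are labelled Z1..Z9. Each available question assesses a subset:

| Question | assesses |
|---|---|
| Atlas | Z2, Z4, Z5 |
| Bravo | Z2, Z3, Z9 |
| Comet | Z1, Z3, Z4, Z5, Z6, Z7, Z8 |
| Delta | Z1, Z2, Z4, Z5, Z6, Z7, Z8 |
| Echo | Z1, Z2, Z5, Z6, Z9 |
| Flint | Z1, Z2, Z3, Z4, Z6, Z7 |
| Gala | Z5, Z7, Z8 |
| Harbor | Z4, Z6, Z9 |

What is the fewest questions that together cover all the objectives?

2

Bravo and Delta together: Bravo ∪ Delta = {Z1, Z2, Z3, Z4, Z5, Z6, Z7, Z8, Z9} — every objective is covered.
No single question has all 9 objectives (the largest, Comet, has 7), so 2 is optimal.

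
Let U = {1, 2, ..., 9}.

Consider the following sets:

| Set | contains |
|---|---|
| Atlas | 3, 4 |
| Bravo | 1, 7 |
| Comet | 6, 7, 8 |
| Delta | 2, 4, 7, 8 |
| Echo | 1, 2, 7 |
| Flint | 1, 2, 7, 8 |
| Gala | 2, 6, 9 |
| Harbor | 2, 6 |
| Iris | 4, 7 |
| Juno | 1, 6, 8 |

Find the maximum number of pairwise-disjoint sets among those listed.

Atlas, Bravo, Harbor are pairwise disjoint (Atlas={3,4}; Bravo={1,7}; Harbor={2,6}).
Every remaining set overlaps one of these, and no 4 of the listed sets are pairwise disjoint, so 3 is the maximum.

3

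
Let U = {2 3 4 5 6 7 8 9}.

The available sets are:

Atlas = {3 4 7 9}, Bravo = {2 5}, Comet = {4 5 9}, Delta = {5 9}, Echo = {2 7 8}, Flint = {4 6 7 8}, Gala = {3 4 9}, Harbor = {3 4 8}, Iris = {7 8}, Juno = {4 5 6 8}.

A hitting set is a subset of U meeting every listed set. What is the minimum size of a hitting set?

H = {3, 5, 8} meets every set (each contains at least one member of H), and |H| = 3.
The sets Bravo, Gala, Iris are pairwise disjoint, so any hitting set needs a separate point for each — at least 3. Hence 3 is optimal.

3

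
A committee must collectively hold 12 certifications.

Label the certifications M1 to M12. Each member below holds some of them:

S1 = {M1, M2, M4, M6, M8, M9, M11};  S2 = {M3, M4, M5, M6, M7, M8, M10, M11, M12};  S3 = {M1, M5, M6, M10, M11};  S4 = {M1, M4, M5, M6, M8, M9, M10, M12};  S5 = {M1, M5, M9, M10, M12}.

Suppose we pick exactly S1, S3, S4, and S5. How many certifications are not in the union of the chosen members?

2

Union of S1, S3, S4, S5 = {M1, M2, M4, M5, M6, M8, M9, M10, M11, M12}.
Not covered: M3, M7 — 2 certifications.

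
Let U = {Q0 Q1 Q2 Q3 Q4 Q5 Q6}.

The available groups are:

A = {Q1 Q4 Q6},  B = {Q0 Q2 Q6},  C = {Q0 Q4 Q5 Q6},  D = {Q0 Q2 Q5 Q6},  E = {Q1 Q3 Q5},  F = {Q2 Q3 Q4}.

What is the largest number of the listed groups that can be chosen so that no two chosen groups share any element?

2

B, E are pairwise disjoint (B={Q0,Q2,Q6}; E={Q1,Q3,Q5}).
Every remaining group overlaps one of these, and no 3 of the listed groups are pairwise disjoint, so 2 is the maximum.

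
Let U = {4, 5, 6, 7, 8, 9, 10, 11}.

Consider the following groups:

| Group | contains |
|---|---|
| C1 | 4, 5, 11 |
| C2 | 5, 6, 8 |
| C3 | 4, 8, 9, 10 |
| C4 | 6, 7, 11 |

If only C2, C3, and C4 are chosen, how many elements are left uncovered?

0

Union of C2, C3, C4 = {4, 5, 6, 7, 8, 9, 10, 11} — that's every element, so 0 are uncovered.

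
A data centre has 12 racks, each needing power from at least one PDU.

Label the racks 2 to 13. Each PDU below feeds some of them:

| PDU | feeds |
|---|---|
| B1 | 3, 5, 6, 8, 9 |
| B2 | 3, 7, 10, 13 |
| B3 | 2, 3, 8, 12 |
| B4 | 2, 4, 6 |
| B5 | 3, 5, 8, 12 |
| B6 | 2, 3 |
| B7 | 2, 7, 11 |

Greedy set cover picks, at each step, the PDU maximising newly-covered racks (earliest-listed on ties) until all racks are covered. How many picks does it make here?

5

Greedy: pick B1 (covers 5 new) → pick B2 (covers 3 new) → pick B3 (covers 2 new) → pick B4 (covers 1 new) → pick B7 (covers 1 new). Total picks: 5.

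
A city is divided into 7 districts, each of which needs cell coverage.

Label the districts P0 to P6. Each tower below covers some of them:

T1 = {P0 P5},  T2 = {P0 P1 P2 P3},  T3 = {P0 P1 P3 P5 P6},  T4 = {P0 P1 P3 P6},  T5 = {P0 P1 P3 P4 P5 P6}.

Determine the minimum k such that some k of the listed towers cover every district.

2

T2 and T5 together: T2 ∪ T5 = {P0, P1, P2, P3, P4, P5, P6} — every district is covered.
No single tower has all 7 districts (the largest, T5, has 6), so 2 is optimal.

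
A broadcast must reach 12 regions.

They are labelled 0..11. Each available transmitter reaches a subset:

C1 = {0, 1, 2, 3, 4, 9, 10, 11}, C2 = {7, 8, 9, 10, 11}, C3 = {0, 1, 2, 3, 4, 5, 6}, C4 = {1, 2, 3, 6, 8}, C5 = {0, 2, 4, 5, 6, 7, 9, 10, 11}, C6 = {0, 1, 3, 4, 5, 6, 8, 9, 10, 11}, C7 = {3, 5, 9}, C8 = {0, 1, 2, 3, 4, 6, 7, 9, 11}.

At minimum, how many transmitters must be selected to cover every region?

2

C2 and C3 together: C2 ∪ C3 = {0, 1, 2, 3, 4, 5, 6, 7, 8, 9, 10, 11} — every region is covered.
No single transmitter has all 12 regions (the largest, C6, has 10), so 2 is optimal.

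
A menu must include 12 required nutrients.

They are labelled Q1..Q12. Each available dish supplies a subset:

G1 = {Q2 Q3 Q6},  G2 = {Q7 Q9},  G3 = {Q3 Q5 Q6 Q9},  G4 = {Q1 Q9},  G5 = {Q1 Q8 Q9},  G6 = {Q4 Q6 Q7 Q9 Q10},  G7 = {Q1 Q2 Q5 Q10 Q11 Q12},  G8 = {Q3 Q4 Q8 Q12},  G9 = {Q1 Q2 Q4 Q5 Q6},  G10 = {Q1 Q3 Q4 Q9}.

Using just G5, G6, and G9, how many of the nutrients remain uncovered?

Union of G5, G6, G9 = {Q1, Q2, Q4, Q5, Q6, Q7, Q8, Q9, Q10}.
Not covered: Q3, Q11, Q12 — 3 nutrients.

3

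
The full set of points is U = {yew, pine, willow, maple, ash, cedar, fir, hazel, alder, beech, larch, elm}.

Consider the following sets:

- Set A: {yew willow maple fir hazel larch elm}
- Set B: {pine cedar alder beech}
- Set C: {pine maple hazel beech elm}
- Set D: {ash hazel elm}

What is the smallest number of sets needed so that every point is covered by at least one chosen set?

3

A, B, and D cover everything between them: the union {yew, pine, willow, maple, ash, cedar, fir, hazel, alder, beech, larch, elm} is all of U.
Only A contains yew, so A is forced; the remaining 5 points need at least 2 more sets (each remaining set adds at most 4) — so at least 3 sets are needed, and 3 is optimal.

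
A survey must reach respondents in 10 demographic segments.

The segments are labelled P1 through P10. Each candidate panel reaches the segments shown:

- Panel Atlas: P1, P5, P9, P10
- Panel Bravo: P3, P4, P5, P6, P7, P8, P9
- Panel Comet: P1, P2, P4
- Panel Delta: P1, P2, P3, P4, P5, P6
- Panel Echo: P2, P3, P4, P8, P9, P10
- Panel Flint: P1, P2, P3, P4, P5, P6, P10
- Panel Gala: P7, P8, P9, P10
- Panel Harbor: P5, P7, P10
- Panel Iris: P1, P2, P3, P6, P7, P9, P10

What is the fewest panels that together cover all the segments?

2

Delta and Gala together: Delta ∪ Gala = {P1, P2, P3, P4, P5, P6, P7, P8, P9, P10} — every segment is covered.
No single panel has all 10 segments (the largest, Bravo, has 7), so 2 is optimal.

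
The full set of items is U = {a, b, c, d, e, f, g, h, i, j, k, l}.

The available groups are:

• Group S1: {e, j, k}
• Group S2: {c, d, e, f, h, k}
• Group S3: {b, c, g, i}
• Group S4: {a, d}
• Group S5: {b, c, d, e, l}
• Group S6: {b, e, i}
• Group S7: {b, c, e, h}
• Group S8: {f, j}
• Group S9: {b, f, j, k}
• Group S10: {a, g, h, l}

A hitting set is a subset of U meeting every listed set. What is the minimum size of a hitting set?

The 4 items {a, e, i, j} hit every group.
No choice of 3 items meets every group, so 4 is the minimum.

4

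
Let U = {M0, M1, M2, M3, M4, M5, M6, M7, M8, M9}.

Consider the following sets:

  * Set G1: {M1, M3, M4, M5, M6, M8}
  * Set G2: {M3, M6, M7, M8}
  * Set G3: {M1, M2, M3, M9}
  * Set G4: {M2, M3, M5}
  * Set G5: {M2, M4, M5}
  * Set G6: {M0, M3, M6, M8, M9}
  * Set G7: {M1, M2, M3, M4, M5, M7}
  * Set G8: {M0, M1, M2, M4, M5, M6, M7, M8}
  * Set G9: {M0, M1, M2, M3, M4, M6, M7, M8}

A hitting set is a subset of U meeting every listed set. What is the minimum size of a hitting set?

2

The 2 items {M2, M8} hit every set.
The sets G2, G5 are pairwise disjoint, so any hitting set needs a separate item for each — at least 2. Hence 2 is optimal.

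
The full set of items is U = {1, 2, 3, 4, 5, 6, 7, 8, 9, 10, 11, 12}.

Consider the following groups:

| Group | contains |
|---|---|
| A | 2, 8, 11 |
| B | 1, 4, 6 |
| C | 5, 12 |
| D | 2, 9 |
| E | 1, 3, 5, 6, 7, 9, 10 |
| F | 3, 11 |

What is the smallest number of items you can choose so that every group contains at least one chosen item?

4

The 4 items {4, 9, 11, 12} hit every group.
The groups B, C, D, F are pairwise disjoint, so any hitting set needs a separate item for each — at least 4. Hence 4 is optimal.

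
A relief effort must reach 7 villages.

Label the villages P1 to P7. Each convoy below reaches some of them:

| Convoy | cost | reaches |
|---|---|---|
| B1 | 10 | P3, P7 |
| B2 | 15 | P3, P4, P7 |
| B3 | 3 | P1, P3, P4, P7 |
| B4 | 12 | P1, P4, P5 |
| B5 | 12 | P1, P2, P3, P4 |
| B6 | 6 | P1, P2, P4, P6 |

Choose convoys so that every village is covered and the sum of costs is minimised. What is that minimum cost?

B3, B4, B6 together cover every village (B3 ∪ B4 ∪ B6 = {P1, P2, P3, P4, P5, P6, P7}); total cost 3 + 12 + 6 = 21.
No covering selection has total cost below 21.

21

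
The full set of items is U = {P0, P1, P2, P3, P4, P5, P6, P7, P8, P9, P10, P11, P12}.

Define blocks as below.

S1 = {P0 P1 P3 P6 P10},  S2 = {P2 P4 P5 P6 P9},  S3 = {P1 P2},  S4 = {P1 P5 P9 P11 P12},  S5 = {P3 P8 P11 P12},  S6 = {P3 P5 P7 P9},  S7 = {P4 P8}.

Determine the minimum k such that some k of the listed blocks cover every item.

S1 and S2 and S5 and S6 together: S1 ∪ S2 ∪ S5 ∪ S6 = {P0, P1, P2, P3, P4, P5, P6, P7, P8, P9, P10, P11, P12} — every item is covered.
Only S6 contains P7, so S6 is forced; the remaining 9 items need at least 3 more blocks (each remaining block adds at most 4) — so at least 4 blocks are needed, and 4 is optimal.

4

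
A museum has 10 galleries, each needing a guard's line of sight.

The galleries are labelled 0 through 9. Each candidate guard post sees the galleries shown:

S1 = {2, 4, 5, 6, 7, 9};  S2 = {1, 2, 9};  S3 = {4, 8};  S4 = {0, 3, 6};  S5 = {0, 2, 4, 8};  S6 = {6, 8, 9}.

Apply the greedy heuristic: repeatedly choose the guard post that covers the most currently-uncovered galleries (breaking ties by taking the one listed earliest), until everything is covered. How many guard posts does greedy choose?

Greedy: pick S1 (covers 6 new) → pick S4 (covers 2 new) → pick S2 (covers 1 new) → pick S3 (covers 1 new). Total picks: 4.

4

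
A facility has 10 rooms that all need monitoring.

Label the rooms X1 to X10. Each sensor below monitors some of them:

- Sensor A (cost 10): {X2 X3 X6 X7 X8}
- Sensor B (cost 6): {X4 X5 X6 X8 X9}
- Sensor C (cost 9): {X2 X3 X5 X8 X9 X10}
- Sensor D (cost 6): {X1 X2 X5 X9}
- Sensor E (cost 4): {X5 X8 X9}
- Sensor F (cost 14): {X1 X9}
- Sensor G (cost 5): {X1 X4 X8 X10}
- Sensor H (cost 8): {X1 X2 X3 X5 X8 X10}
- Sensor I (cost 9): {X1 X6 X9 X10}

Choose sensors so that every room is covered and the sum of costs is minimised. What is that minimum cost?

19

A, E, G together cover every room (A ∪ E ∪ G = {X1, X2, X3, X4, X5, X6, X7, X8, X9, X10}); total cost 10 + 4 + 5 = 19.
The greedy pick B, H, A costs 24; no covering selection beats 19.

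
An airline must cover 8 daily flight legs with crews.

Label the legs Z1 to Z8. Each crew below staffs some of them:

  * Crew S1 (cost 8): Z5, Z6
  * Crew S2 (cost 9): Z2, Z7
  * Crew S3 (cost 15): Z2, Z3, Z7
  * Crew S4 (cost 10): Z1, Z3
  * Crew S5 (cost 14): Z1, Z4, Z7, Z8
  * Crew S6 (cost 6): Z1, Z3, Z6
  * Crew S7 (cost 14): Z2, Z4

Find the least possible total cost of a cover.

37

S1, S3, S5 together cover every leg (S1 ∪ S3 ∪ S5 = {Z1, Z2, Z3, Z4, Z5, Z6, Z7, Z8}); total cost 8 + 15 + 14 = 37.
No covering selection has total cost below 37.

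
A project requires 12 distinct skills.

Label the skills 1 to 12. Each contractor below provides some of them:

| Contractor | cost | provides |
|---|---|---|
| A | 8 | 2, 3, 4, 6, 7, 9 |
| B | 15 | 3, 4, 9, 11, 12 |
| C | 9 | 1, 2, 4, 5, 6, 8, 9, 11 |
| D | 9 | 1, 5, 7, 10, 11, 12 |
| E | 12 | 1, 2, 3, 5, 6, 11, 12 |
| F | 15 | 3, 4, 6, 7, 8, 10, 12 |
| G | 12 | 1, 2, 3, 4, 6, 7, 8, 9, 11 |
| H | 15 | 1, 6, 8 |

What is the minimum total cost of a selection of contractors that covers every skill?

21

D, G together cover every skill (D ∪ G = {1, 2, 3, 4, 5, 6, 7, 8, 9, 10, 11, 12}); total cost 9 + 12 = 21.
The greedy pick C, D, A costs 26; no covering selection beats 21.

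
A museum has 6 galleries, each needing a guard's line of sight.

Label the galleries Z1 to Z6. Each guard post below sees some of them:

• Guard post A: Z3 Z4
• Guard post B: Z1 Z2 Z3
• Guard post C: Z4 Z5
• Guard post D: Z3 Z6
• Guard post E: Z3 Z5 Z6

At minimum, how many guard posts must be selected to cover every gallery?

3

B and C and E together: B ∪ C ∪ E = {Z1, Z2, Z3, Z4, Z5, Z6} — every gallery is covered.
Only B contains Z1, so B is forced; the remaining 3 galleries need at least 2 more guard posts (each remaining guard post adds at most 2) — so at least 3 guard posts are needed, and 3 is optimal.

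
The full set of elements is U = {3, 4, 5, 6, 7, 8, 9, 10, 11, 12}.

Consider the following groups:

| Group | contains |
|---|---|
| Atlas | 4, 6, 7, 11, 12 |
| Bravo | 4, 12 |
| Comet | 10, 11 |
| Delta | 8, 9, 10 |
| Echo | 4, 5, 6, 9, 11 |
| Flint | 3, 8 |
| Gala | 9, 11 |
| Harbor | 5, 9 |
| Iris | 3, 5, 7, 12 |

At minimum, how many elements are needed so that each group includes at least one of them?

4

Take H = {3, 4, 9, 10}. Each listed group contains at least one of these, so H is a hitting set of size 4.
The groups Bravo, Comet, Flint, Harbor are pairwise disjoint, so any hitting set needs a separate element for each — at least 4. Hence 4 is optimal.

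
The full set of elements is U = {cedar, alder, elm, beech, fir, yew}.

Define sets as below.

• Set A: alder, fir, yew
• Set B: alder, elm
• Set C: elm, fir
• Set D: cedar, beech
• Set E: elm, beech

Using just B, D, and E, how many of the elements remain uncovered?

2

Union of B, D, E = {cedar, alder, elm, beech}.
Not covered: fir, yew — 2 elements.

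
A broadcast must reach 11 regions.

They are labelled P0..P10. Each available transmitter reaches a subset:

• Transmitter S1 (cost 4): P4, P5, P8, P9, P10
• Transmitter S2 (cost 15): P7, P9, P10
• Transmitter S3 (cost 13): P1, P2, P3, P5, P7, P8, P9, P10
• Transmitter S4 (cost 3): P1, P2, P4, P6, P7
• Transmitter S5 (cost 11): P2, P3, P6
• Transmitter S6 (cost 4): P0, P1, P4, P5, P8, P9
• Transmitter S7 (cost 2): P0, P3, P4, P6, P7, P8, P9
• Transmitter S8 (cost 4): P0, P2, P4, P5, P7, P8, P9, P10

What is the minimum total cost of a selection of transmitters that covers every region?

9

S1, S4, S7 together cover every region (S1 ∪ S4 ∪ S7 = {P0, P1, P2, P3, P4, P5, P6, P7, P8, P9, P10}); total cost 4 + 3 + 2 = 9.
No covering selection has total cost below 9.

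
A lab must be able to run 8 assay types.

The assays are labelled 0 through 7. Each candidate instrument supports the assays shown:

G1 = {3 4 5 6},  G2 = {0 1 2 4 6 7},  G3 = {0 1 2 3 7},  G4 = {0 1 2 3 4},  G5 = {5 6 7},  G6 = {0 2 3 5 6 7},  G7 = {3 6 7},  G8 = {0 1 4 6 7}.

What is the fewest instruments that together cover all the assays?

G2 and G6 together: G2 ∪ G6 = {0, 1, 2, 3, 4, 5, 6, 7} — every assay is covered.
No single instrument has all 8 assays (the largest, G2, has 6), so 2 is optimal.

2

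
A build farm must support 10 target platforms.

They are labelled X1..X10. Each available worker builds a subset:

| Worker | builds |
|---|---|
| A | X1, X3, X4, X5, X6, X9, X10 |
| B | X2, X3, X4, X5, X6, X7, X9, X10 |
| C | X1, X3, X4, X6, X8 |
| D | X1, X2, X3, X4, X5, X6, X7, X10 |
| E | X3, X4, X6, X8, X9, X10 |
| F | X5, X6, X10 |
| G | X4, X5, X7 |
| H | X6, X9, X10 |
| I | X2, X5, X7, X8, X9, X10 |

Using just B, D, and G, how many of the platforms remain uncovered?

Union of B, D, G = {X1, X2, X3, X4, X5, X6, X7, X9, X10}.
Not covered: X8 — 1 platform.

1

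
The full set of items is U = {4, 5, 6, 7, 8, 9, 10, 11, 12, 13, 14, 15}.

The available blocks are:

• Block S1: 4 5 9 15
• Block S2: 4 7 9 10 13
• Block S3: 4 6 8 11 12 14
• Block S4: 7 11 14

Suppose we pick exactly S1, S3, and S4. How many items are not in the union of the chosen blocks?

Union of S1, S3, S4 = {4, 5, 6, 7, 8, 9, 11, 12, 14, 15}.
Not covered: 10, 13 — 2 items.

2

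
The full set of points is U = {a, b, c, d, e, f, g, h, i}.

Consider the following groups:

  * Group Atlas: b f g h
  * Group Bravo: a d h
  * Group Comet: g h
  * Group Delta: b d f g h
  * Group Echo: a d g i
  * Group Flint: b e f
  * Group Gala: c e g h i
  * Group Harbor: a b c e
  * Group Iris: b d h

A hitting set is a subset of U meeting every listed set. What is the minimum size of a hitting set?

3

The 3 points {d, e, g} hit every group.
No choice of 2 points meets every group, so 3 is the minimum.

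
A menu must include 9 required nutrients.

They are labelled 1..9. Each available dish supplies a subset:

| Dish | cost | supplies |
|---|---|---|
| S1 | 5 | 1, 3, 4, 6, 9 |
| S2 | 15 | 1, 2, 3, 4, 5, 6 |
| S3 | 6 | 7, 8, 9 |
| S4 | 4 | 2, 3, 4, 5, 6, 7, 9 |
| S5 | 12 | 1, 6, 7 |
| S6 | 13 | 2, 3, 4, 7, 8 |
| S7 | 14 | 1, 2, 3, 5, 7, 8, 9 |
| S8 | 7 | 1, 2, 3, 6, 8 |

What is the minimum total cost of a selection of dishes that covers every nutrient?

11

S4, S8 together cover every nutrient (S4 ∪ S8 = {1, 2, 3, 4, 5, 6, 7, 8, 9}); total cost 4 + 7 = 11.
No covering selection has total cost below 11.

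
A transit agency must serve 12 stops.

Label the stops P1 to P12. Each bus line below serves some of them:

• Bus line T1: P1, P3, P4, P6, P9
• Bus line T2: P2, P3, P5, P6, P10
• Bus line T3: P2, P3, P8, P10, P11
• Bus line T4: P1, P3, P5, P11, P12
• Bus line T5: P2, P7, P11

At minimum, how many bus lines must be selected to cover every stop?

Take {T1, T3, T4, T5}. Their union is {P1, P2, P3, P4, P5, P6, P7, P8, P9, P10, P11, P12}, which is all 12 stops.
Only T4 contains P12, so T4 is forced; the remaining 7 stops need at least 3 more bus lines (each remaining bus line adds at most 3) — so at least 4 bus lines are needed, and 4 is optimal.

4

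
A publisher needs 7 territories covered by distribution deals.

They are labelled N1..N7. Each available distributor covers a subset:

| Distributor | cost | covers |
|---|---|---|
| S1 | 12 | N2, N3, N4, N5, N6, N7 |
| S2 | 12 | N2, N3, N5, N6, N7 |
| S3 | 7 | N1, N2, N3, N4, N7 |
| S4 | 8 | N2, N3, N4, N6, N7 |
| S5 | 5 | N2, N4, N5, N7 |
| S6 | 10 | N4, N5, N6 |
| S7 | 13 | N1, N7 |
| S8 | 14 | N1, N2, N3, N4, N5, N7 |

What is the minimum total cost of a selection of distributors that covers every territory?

17

S3, S6 together cover every territory (S3 ∪ S6 = {N1, N2, N3, N4, N5, N6, N7}); total cost 7 + 10 = 17.
The greedy pick S5, S3, S4 costs 20; no covering selection beats 17.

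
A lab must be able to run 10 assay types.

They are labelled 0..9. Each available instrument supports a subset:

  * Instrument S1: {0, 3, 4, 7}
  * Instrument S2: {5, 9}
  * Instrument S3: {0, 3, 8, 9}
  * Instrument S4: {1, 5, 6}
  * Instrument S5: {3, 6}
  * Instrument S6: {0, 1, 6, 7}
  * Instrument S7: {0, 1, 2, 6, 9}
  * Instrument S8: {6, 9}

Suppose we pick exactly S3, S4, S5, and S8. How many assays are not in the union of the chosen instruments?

3

Union of S3, S4, S5, S8 = {0, 1, 3, 5, 6, 8, 9}.
Not covered: 2, 4, 7 — 3 assays.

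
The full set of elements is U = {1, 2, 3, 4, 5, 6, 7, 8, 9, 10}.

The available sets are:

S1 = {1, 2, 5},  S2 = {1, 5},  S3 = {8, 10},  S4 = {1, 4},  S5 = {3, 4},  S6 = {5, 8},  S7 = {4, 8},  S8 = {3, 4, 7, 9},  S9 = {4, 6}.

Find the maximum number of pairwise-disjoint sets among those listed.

3

S1, S3, S8 are pairwise disjoint (S1={1,2,5}; S3={8,10}; S8={3,4,7,9}).
Every remaining set overlaps one of these, and no 4 of the listed sets are pairwise disjoint, so 3 is the maximum.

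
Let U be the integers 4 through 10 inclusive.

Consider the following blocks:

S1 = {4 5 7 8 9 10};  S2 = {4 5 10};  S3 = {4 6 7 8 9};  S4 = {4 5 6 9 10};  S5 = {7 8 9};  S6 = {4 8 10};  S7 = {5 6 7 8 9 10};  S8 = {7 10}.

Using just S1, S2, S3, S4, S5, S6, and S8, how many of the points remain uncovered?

0

Union of S1, S2, S3, S4, S5, S6, S8 = {4, 5, 6, 7, 8, 9, 10} — that's every point, so 0 are uncovered.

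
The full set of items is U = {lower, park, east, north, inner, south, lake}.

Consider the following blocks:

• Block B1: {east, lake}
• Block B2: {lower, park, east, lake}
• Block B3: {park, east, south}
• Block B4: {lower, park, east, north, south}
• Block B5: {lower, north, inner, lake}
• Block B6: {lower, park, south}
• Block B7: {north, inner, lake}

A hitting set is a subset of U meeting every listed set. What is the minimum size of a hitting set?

2

Take H = {park, lake}. Each listed block contains at least one of these, so H is a hitting set of size 2.
The blocks B6, B7 are pairwise disjoint, so any hitting set needs a separate item for each — at least 2. Hence 2 is optimal.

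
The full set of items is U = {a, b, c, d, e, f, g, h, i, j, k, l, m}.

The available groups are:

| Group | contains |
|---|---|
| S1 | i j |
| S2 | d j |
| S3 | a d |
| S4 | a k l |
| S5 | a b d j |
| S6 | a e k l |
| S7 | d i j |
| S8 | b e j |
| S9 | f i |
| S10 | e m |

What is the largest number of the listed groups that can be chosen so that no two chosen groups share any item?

4

S2, S4, S9, S10 are pairwise disjoint (S2={d,j}; S4={a,k,l}; S9={f,i}; S10={e,m}).
Every remaining group overlaps one of these, and no 5 of the listed groups are pairwise disjoint, so 4 is the maximum.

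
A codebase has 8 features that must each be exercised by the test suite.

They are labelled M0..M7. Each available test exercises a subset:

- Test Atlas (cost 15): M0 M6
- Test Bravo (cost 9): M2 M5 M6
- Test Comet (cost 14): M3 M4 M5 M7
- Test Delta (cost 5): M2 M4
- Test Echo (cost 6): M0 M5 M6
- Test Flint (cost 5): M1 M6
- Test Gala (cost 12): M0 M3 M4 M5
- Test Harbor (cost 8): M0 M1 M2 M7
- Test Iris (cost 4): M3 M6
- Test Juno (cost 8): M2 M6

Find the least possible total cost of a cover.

Delta, Echo, Harbor, Iris together cover every feature (Delta ∪ Echo ∪ Harbor ∪ Iris = {M0, M1, M2, M3, M4, M5, M6, M7}); total cost 5 + 6 + 8 + 4 = 23.
No covering selection has total cost below 23.

23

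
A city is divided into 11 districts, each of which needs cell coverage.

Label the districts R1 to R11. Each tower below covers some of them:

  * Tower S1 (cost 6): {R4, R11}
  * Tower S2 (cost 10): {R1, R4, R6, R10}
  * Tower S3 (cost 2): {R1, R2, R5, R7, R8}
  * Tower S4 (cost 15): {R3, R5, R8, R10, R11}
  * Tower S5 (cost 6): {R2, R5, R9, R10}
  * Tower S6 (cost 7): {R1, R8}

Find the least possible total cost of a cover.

33

S2, S3, S4, S5 together cover every district (S2 ∪ S3 ∪ S4 ∪ S5 = {R1, R2, R3, R4, R5, R6, R7, R8, R9, R10, R11}); total cost 10 + 2 + 15 + 6 = 33.
The greedy pick S3, S1, S5, S2, S4 costs 39; no covering selection beats 33.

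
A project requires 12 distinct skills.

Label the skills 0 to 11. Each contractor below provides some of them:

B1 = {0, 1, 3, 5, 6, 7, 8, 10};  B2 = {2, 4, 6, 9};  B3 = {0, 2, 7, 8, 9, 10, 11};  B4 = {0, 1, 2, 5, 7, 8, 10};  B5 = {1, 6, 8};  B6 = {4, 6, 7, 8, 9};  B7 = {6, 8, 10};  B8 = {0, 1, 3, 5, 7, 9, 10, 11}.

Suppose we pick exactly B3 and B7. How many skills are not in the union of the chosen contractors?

4

Union of B3, B7 = {0, 2, 6, 7, 8, 9, 10, 11}.
Not covered: 1, 3, 4, 5 — 4 skills.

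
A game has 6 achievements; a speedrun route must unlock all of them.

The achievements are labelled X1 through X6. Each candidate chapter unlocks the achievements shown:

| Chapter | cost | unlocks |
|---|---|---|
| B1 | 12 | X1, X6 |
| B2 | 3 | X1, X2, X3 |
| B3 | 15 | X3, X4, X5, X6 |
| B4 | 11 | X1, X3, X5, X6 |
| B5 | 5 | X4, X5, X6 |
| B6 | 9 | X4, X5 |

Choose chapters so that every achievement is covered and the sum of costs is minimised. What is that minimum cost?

B2, B5 together cover every achievement (B2 ∪ B5 = {X1, X2, X3, X4, X5, X6}); total cost 3 + 5 = 8.
No covering selection has total cost below 8.

8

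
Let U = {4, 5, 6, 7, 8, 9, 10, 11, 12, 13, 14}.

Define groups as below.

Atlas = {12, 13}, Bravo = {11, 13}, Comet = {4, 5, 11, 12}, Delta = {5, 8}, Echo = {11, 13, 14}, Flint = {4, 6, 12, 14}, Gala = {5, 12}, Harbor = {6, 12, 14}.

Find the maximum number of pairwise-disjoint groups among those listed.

Bravo, Delta, Flint are pairwise disjoint (Bravo={11,13}; Delta={5,8}; Flint={4,6,12,14}).
Every remaining group overlaps one of these, and no 4 of the listed groups are pairwise disjoint, so 3 is the maximum.

3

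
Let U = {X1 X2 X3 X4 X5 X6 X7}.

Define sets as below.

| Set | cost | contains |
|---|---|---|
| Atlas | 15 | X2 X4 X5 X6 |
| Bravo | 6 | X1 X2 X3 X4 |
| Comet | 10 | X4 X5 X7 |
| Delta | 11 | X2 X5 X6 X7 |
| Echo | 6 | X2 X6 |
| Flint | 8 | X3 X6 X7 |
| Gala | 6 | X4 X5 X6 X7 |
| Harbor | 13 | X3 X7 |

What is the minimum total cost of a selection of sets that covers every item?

12

Bravo, Gala together cover every item (Bravo ∪ Gala = {X1, X2, X3, X4, X5, X6, X7}); total cost 6 + 6 = 12.
No covering selection has total cost below 12.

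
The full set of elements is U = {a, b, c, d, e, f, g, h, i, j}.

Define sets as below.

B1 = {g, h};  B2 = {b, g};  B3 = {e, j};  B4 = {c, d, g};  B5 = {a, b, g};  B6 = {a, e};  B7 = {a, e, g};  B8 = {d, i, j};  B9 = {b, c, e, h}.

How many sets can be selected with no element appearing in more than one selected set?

B2, B6, B8 are pairwise disjoint (B2={b,g}; B6={a,e}; B8={d,i,j}).
Every remaining set overlaps one of these, and no 4 of the listed sets are pairwise disjoint, so 3 is the maximum.

3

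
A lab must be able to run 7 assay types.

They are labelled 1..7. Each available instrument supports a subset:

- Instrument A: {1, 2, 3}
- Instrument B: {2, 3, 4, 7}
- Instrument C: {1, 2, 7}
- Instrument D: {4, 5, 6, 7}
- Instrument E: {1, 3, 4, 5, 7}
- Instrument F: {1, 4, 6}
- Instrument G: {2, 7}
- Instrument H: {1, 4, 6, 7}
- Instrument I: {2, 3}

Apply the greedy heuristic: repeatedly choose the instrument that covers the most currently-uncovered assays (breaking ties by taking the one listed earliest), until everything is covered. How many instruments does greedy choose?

3

Greedy: pick E (covers 5 new) → pick A (covers 1 new) → pick D (covers 1 new). Total picks: 3.
(The true minimum cover uses only 2 instruments, so greedy is not optimal here.)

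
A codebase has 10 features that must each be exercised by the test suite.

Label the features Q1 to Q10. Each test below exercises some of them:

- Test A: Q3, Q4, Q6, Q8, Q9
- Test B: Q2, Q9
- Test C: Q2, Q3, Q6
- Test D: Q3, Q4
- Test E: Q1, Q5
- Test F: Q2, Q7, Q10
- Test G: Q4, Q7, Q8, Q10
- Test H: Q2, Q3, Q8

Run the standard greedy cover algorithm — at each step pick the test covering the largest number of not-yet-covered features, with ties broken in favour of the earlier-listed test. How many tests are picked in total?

Greedy: pick A (covers 5 new) → pick F (covers 3 new) → pick E (covers 2 new). Total picks: 3.

3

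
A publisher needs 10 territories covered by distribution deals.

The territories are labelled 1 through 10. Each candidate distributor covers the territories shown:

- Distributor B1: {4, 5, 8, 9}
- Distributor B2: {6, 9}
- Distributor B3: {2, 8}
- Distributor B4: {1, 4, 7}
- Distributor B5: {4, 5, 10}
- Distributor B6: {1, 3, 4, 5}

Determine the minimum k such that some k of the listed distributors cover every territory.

B2 and B3 and B4 and B5 and B6 together: B2 ∪ B3 ∪ B4 ∪ B5 ∪ B6 = {1, 2, 3, 4, 5, 6, 7, 8, 9, 10} — every territory is covered.
Only B5 contains 10, so B5 is forced; the remaining 7 territories need at least 4 more distributors (each remaining distributor adds at most 2) — so at least 5 distributors are needed, and 5 is optimal.

5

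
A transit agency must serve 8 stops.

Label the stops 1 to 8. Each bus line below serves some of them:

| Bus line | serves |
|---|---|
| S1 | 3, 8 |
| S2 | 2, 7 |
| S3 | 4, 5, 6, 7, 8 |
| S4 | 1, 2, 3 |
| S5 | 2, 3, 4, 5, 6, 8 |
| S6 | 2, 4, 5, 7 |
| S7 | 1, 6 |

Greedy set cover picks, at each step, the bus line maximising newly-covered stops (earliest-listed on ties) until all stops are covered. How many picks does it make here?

3

Greedy: pick S5 (covers 6 new) → pick S2 (covers 1 new) → pick S4 (covers 1 new). Total picks: 3.
(The true minimum cover uses only 2 bus lines, so greedy is not optimal here.)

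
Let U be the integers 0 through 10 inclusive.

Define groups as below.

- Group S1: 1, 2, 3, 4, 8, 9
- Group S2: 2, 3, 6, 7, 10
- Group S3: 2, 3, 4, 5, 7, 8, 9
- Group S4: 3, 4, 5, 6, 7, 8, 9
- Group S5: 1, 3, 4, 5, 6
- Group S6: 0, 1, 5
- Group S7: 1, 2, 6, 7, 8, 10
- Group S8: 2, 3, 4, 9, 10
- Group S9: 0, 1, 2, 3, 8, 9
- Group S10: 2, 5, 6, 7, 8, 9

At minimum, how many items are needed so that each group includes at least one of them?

2

Take H = {2, 5}. Each listed group contains at least one of these, so H is a hitting set of size 2.
The groups S2, S6 are pairwise disjoint, so any hitting set needs a separate item for each — at least 2. Hence 2 is optimal.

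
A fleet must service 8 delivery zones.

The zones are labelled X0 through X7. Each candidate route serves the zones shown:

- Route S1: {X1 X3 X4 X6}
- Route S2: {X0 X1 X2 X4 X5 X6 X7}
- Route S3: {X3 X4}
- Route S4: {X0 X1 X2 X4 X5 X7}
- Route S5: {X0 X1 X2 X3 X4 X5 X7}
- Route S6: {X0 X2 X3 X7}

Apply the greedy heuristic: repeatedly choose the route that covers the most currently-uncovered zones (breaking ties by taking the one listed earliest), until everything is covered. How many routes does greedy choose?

2

Greedy: pick S2 (covers 7 new) → pick S1 (covers 1 new). Total picks: 2.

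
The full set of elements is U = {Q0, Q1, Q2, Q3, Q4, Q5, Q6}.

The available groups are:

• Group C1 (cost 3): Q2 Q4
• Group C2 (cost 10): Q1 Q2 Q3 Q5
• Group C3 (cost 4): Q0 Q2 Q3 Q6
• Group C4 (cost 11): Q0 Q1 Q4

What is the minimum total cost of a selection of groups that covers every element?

C1, C2, C3 together cover every element (C1 ∪ C2 ∪ C3 = {Q0, Q1, Q2, Q3, Q4, Q5, Q6}); total cost 3 + 10 + 4 = 17.
No covering selection has total cost below 17.

17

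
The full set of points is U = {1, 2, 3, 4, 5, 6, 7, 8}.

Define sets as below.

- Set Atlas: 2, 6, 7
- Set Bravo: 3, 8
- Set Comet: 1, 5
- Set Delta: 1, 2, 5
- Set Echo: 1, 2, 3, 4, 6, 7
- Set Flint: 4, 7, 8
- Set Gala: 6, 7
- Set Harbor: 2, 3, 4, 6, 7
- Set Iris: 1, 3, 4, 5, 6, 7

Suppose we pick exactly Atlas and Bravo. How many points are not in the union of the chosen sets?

3

Union of Atlas, Bravo = {2, 3, 6, 7, 8}.
Not covered: 1, 4, 5 — 3 points.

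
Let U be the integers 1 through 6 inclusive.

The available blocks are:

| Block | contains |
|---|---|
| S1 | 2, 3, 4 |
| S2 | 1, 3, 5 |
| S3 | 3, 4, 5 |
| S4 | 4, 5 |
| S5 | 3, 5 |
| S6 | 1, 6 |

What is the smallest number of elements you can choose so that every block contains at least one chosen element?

3

Take H = {1, 3, 5}. Each listed block contains at least one of these, so H is a hitting set of size 3.
No choice of 2 elements meets every block, so 3 is the minimum.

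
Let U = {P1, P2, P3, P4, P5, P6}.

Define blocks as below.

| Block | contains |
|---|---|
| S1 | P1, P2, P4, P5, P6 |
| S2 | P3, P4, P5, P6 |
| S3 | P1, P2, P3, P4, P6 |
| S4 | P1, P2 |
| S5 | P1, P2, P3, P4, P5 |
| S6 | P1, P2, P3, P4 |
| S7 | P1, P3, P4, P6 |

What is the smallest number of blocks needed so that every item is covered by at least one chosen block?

2

S1 and S6 cover everything between them: the union {P1, P2, P3, P4, P5, P6} is all of U.
No single block has all 6 items (the largest, S1, has 5), so 2 is optimal.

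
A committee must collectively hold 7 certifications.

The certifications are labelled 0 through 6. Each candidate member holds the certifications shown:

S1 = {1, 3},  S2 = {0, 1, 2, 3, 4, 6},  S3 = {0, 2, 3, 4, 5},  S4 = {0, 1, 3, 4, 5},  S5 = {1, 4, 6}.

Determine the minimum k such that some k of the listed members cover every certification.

2

Take {S2, S4}. Their union is {0, 1, 2, 3, 4, 5, 6}, which is all 7 certifications.
No single member has all 7 certifications (the largest, S2, has 6), so 2 is optimal.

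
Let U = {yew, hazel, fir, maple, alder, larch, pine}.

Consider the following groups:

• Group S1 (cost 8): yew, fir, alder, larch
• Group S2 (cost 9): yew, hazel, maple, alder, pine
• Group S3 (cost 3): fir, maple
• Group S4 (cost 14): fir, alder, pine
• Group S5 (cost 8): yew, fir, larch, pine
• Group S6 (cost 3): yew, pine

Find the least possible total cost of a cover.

S1, S2 together cover every element (S1 ∪ S2 = {yew, hazel, fir, maple, alder, larch, pine}); total cost 8 + 9 = 17.
The greedy pick S3, S6, S1, S2 costs 23; no covering selection beats 17.

17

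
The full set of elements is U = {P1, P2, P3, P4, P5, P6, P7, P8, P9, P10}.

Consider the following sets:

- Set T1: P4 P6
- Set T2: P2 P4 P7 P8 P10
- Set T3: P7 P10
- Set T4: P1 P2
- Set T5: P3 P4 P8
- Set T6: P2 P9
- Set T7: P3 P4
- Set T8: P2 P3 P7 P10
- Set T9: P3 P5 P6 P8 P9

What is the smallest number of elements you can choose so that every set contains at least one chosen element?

Take H = {P2, P4, P5, P10}. Each listed set contains at least one of these, so H is a hitting set of size 4.
No choice of 3 elements meets every set, so 4 is the minimum.

4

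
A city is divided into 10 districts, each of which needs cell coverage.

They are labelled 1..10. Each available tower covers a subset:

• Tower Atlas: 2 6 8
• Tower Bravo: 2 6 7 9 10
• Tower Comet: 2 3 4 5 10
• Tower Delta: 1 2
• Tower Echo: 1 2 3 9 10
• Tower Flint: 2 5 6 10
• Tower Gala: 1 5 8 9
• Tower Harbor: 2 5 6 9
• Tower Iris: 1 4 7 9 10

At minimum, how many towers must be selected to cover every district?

Bravo and Comet and Gala together: Bravo ∪ Comet ∪ Gala = {1, 2, 3, 4, 5, 6, 7, 8, 9, 10} — every district is covered.
No 2 of the 9 towers cover everything (all 36 combinations miss at least one district), so 3 is optimal.

3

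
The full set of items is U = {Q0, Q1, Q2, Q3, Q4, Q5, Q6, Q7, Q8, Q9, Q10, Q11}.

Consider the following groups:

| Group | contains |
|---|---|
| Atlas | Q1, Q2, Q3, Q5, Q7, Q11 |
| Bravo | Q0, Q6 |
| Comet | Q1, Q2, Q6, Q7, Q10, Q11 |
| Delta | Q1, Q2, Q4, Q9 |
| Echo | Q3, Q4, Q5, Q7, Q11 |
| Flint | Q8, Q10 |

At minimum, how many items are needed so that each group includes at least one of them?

H = {Q0, Q2, Q7, Q10} meets every group (each contains at least one member of H), and |H| = 4.
No choice of 3 items meets every group, so 4 is the minimum.

4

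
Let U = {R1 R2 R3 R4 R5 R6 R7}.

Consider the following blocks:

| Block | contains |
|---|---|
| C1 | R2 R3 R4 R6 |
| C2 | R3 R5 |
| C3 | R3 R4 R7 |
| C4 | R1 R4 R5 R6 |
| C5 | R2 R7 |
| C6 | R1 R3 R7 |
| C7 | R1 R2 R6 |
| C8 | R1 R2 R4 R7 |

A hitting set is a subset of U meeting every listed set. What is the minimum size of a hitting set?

Take H = {R2, R3, R4}. Each listed block contains at least one of these, so H is a hitting set of size 3.
No choice of 2 elements meets every block, so 3 is the minimum.

3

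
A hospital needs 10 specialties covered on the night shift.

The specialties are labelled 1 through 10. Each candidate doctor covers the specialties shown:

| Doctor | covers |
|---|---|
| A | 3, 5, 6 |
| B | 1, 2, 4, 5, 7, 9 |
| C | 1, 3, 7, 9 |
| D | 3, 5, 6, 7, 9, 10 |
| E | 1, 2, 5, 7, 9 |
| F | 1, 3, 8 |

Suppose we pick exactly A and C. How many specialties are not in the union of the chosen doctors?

Union of A, C = {1, 3, 5, 6, 7, 9}.
Not covered: 2, 4, 8, 10 — 4 specialties.

4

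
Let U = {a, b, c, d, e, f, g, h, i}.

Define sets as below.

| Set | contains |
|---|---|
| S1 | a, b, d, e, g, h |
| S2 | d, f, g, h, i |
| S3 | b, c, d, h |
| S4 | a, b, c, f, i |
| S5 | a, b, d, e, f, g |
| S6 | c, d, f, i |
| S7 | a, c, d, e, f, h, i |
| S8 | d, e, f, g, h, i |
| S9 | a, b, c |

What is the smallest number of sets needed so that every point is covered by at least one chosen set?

S5 and S7 cover everything between them: the union {a, b, c, d, e, f, g, h, i} is all of U.
No single set has all 9 points (the largest, S7, has 7), so 2 is optimal.

2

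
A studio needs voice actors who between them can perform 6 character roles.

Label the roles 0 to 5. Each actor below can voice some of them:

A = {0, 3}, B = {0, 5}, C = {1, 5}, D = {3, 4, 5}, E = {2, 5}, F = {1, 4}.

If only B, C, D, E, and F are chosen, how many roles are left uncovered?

Union of B, C, D, E, F = {0, 1, 2, 3, 4, 5} — that's every role, so 0 are uncovered.

0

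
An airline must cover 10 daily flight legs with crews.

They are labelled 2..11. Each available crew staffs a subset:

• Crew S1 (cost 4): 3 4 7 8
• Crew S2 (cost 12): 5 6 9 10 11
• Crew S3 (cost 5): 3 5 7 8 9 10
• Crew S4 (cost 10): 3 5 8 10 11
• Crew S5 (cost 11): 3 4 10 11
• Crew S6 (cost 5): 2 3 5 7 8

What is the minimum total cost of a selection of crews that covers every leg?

21

S1, S2, S6 together cover every leg (S1 ∪ S2 ∪ S6 = {2, 3, 4, 5, 6, 7, 8, 9, 10, 11}); total cost 4 + 12 + 5 = 21.
The greedy pick S3, S1, S6, S2 costs 26; no covering selection beats 21.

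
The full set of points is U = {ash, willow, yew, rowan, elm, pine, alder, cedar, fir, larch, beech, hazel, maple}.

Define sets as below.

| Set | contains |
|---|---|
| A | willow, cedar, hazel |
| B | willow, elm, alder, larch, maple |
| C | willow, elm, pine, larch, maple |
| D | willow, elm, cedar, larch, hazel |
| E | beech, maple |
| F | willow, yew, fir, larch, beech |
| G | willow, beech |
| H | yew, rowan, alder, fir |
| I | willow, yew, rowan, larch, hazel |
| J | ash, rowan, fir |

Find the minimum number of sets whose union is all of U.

5

Take {A, C, F, H, J}. Their union is {ash, willow, yew, rowan, elm, pine, alder, cedar, fir, larch, beech, hazel, maple}, which is all 13 points.
No 4 of the 10 sets cover everything (all 210 combinations miss at least one point), so 5 is optimal.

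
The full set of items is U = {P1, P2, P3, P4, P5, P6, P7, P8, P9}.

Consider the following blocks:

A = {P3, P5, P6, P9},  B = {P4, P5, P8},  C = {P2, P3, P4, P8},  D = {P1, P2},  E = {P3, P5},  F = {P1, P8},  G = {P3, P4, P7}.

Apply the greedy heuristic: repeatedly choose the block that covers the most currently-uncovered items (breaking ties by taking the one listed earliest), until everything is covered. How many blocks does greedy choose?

Greedy: pick A (covers 4 new) → pick C (covers 3 new) → pick D (covers 1 new) → pick G (covers 1 new). Total picks: 4.

4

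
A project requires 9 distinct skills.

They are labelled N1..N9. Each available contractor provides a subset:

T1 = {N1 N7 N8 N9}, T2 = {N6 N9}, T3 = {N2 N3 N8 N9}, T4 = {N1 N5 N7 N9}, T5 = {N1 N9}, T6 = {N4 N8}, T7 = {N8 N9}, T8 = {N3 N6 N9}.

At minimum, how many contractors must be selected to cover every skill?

T3 and T4 and T6 and T8 together: T3 ∪ T4 ∪ T6 ∪ T8 = {N1, N2, N3, N4, N5, N6, N7, N8, N9} — every skill is covered.
No 3 of the 8 contractors cover everything (all 56 combinations miss at least one skill), so 4 is optimal.

4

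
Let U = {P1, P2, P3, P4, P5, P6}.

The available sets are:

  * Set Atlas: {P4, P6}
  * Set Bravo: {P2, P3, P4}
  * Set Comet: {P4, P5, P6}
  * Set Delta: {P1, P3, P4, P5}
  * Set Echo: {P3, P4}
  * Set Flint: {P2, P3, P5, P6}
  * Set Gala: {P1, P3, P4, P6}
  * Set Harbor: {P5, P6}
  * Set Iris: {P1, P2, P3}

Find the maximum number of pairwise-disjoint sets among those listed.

Harbor, Iris are pairwise disjoint (Harbor={P5,P6}; Iris={P1,P2,P3}).
Every remaining set overlaps one of these, and no 3 of the listed sets are pairwise disjoint, so 2 is the maximum.

2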